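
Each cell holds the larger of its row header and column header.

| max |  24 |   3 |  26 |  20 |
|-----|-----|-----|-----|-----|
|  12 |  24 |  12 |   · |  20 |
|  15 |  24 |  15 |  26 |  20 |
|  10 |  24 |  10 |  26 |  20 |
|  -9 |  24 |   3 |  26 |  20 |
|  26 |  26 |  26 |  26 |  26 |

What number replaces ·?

max(12, 26) = 26.

26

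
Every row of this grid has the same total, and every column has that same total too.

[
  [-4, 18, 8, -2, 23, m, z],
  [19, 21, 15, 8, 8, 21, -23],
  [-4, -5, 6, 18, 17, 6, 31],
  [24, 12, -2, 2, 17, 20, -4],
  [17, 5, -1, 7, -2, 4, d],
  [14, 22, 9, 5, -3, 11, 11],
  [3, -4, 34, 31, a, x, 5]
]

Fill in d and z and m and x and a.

Rows 2 and 3 both sum to 69, so that's the common total.
Row 5: 17 + 5 − 1 + 7 − 2 + 4 = 30, so its missing entry is 69 − 30 = 39.
Column 5: 23 + 8 + 17 + 17 − 2 − 3 = 60, so its missing entry is 69 − 60 = 9.
Row 7: 3 − 4 + 34 + 31 + 9 + 5 = 78, so its missing entry is 69 − 78 = -9.
Column 7: -23 + 31 − 4 + 39 + 11 + 5 = 59, so its missing entry is 69 − 59 = 10.
Row 1: -4 + 18 + 8 − 2 + 23 + 10 = 53, so its missing entry is 69 − 53 = 16.

d = 39, z = 10, m = 16, x = -9, a = 9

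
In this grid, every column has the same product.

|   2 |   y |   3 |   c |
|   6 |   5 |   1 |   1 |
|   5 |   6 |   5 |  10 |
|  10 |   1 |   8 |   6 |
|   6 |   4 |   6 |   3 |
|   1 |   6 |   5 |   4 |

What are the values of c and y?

Columns 1 and 3 each multiply to 3600, so every column has product 3600.
Column 4: 1×10×6×3×4 = 720, so the missing entry is 3600 ÷ 720 = 5.
Column 2: 5×6×1×4×6 = 720, so the missing entry is 3600 ÷ 720 = 5.

c = 5, y = 5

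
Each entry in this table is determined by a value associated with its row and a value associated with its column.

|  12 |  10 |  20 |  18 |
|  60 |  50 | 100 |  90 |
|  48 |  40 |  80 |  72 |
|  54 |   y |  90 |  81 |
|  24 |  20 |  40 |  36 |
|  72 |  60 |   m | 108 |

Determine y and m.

y = 45, m = 120

Each row is a constant multiple of every other row — this is a multiplication table with the headers hidden.
Row 4 is 54/12 = 9/2 times row 1, so its entry in column 2 is 10 × 9/2 = 45.
Row 6 is 72/12 = 6/1 times row 1, so its entry in column 3 is 20 × 6/1 = 120.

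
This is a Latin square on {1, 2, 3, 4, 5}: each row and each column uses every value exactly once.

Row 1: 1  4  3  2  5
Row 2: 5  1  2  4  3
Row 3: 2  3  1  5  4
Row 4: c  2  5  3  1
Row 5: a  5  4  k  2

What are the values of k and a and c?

k = 1, a = 3, c = 4

For row 5, column 4: column 4 already has {2, 3, 4, 5}; that leaves 1.
At (row 5, col 1): row 5 already has {1, 2, 4, 5}, so the value is 3.
At (row 4, col 1): row 4 already has {1, 2, 3, 5}, so the value is 4.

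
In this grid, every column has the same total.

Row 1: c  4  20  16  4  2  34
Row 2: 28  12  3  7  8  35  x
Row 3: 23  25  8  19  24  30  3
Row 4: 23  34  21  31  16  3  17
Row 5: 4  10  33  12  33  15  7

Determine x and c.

Columns 3 and 6 both add up to 85, so every column sums to 85.
Column 7: 34 + 3 + 17 + 7 = 61, so the missing entry is 85 − 61 = 24.
Column 1: 28 + 23 + 23 + 4 = 78, so the missing entry is 85 − 78 = 7.

x = 24, c = 7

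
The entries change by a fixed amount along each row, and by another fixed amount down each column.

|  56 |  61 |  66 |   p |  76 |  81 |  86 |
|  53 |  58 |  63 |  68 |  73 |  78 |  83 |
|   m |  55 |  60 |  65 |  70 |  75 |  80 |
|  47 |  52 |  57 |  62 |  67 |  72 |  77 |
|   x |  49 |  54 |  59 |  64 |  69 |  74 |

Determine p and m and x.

p = 71, m = 50, x = 44

Along each row the entries change by 5 per step; down each column they change by -3.
Row 1: from 56 at column 1, stepping by 5 to column 4 gives 71.
Row 3: from 55 at column 2, stepping by 5 to column 1 gives 50.
Row 5: from 49 at column 2, stepping by 5 to column 1 gives 44.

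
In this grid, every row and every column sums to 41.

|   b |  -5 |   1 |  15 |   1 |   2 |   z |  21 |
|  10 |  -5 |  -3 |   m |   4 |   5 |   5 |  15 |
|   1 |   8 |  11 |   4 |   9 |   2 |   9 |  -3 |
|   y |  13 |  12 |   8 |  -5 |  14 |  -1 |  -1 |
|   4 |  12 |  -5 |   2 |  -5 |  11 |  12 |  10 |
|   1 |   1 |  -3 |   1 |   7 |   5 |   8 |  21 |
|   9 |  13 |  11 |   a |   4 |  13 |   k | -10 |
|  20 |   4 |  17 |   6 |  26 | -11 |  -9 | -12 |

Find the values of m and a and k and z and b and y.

m = 10, a = -5, k = 6, z = 11, b = -5, y = 1

Row 4: 13 + 12 + 8 − 5 + 14 − 1 − 1 = 40, so its missing entry is 41 − 40 = 1.
Column 1: 10 + 1 + 1 + 4 + 1 + 9 + 20 = 46, so its missing entry is 41 − 46 = -5.
Row 1: -5 − 5 + 1 + 15 + 1 + 2 + 21 = 30, so its missing entry is 41 − 30 = 11.
Column 7: 11 + 5 + 9 − 1 + 12 + 8 − 9 = 35, so its missing entry is 41 − 35 = 6.
Row 7: 9 + 13 + 11 + 4 + 13 + 6 − 10 = 46, so its missing entry is 41 − 46 = -5.
Row 2: 10 − 5 − 3 + 4 + 5 + 5 + 15 = 31, so its missing entry is 41 − 31 = 10.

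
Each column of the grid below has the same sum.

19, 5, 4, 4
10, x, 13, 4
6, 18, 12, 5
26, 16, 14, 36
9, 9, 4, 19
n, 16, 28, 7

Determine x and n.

The complete columns each total 75.
Column 2 is missing 75 − 64 = 11 (since 5 + 18 + 16 + 9 + 16 = 64).
Column 1 is missing 75 − 70 = 5 (since 19 + 10 + 6 + 26 + 9 = 70).

x = 11, n = 5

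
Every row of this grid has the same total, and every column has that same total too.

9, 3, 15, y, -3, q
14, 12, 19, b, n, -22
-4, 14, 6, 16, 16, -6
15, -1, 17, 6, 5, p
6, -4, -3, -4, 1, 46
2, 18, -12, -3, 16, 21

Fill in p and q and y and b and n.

p = 0, q = 3, y = 15, b = 12, n = 7

Rows 3 and 5 both sum to 42, so that's the common total.
The known cells in column 5 total 35, leaving 42 − 35 = 7 for the blank.
The known cells in row 2 total 30, leaving 42 − 30 = 12 for the blank.
The known cells in column 4 total 27, leaving 42 − 27 = 15 for the blank.
The known cells in row 1 total 39, leaving 42 − 39 = 3 for the blank.
The known cells in row 4 total 42, leaving 42 − 42 = 0 for the blank.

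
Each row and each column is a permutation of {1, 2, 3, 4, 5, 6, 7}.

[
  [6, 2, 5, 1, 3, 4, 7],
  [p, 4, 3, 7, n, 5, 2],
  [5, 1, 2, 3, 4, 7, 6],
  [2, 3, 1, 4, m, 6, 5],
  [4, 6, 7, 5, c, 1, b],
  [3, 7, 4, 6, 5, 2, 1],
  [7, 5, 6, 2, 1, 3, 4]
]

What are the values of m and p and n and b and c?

m = 7, p = 1, n = 6, b = 3, c = 2

For row 4, column 5: row 4 already has {1, 2, 3, 4, 5, 6}; that leaves 7.
Cell (5,7): column 7 already has {1, 2, 4, 5, 6, 7} → 3.
At (row 5, col 5): row 5 already has {1, 3, 4, 5, 6, 7}, so the value is 2.
At (row 2, col 5): column 5 already has {1, 2, 3, 4, 5, 7}, so the value is 6.
For row 2, column 1: row 2 already has {2, 3, 4, 5, 6, 7}; that leaves 1.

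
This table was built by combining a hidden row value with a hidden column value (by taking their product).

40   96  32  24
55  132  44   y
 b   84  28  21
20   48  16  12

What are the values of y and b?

Each row is a constant multiple of every other row — this is a multiplication table with the headers hidden.
Row 2 is 132/96 = 11/8 times row 1, so its entry in column 4 is 24 × 11/8 = 33.
Row 3 is 84/96 = 7/8 times row 1, so its entry in column 1 is 40 × 7/8 = 35.

y = 33, b = 35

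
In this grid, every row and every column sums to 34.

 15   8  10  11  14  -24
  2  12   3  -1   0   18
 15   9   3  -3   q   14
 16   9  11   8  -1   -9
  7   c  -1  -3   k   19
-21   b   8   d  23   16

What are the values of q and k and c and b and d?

q = -4, k = 2, c = 10, b = -14, d = 22

Row 3 has 15 + 9 + 3 − 3 + 14 = 38; the blank must be 34 − 38 = -4.
Column 5 has 14 + 0 − 4 − 1 + 23 = 32; the blank must be 34 − 32 = 2.
Column 4 has 11 − 1 − 3 + 8 − 3 = 12; the blank must be 34 − 12 = 22.
Row 6 has -21 + 8 + 22 + 23 + 16 = 48; the blank must be 34 − 48 = -14.
Row 5 has 7 − 1 − 3 + 2 + 19 = 24; the blank must be 34 − 24 = 10.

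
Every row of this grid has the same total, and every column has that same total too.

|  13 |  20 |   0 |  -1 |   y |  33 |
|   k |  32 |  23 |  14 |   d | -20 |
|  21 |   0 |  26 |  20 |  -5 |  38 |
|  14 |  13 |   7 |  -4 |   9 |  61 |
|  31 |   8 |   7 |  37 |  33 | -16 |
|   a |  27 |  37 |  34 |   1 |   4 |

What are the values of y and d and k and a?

Rows 3 and 4 both sum to 100, so that's the common total.
Row 6: 27 + 37 + 34 + 1 + 4 = 103, so its missing entry is 100 − 103 = -3.
Column 1: 13 + 21 + 14 + 31 − 3 = 76, so its missing entry is 100 − 76 = 24.
Row 1: 13 + 20 + 0 − 1 + 33 = 65, so its missing entry is 100 − 65 = 35.
Row 2: 24 + 32 + 23 + 14 − 20 = 73, so its missing entry is 100 − 73 = 27.

y = 35, d = 27, k = 24, a = -3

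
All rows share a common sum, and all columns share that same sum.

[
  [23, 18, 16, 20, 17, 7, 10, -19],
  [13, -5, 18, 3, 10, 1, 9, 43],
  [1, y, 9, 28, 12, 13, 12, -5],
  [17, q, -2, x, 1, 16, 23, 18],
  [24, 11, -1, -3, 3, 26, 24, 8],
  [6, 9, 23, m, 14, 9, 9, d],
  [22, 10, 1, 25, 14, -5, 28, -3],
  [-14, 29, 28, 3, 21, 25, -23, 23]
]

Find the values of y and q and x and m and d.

y = 22, q = -2, x = 21, m = -5, d = 27

Rows 1 and 2 both sum to 92, so that's the common total.
Row 3: 1 + 9 + 28 + 12 + 13 + 12 − 5 = 70, so its missing entry is 92 − 70 = 22.
Column 2: 18 − 5 + 22 + 11 + 9 + 10 + 29 = 94, so its missing entry is 92 − 94 = -2.
Column 8: -19 + 43 − 5 + 18 + 8 − 3 + 23 = 65, so its missing entry is 92 − 65 = 27.
Row 4: 17 − 2 − 2 + 1 + 16 + 23 + 18 = 71, so its missing entry is 92 − 71 = 21.
Row 6: 6 + 9 + 23 + 14 + 9 + 9 + 27 = 97, so its missing entry is 92 − 97 = -5.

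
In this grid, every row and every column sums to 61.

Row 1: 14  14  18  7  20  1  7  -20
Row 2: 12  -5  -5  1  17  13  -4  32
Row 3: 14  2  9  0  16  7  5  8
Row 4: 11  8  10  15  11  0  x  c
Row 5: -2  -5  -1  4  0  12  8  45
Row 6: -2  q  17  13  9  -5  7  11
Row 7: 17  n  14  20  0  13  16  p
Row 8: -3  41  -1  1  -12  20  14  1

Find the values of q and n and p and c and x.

Row 6 has -2 + 17 + 13 + 9 − 5 + 7 + 11 = 50; the blank must be 61 − 50 = 11.
Column 2 has 14 − 5 + 2 + 8 − 5 + 11 + 41 = 66; the blank must be 61 − 66 = -5.
Row 7 has 17 − 5 + 14 + 20 + 0 + 13 + 16 = 75; the blank must be 61 − 75 = -14.
Column 8 has -20 + 32 + 8 + 45 + 11 − 14 + 1 = 63; the blank must be 61 − 63 = -2.
Row 4 has 11 + 8 + 10 + 15 + 11 + 0 − 2 = 53; the blank must be 61 − 53 = 8.

q = 11, n = -5, p = -14, c = -2, x = 8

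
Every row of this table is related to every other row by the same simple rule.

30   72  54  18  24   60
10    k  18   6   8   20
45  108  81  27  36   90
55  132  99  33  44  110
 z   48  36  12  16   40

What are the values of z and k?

z = 20, k = 24

Each row is a constant multiple of every other row — this is a multiplication table with the headers hidden.
Row 5 is 36/54 = 2/3 times row 1, so its entry in column 1 is 30 × 2/3 = 20.
Row 2 is 18/54 = 1/3 times row 1, so its entry in column 2 is 72 × 1/3 = 24.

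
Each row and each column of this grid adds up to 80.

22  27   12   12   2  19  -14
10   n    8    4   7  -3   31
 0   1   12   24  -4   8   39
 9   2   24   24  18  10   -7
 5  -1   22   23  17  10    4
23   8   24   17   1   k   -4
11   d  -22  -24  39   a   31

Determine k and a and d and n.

Row 2: 10 + 8 + 4 + 7 − 3 + 31 = 57, so its missing entry is 80 − 57 = 23.
Column 2: 27 + 23 + 1 + 2 − 1 + 8 = 60, so its missing entry is 80 − 60 = 20.
Row 6: 23 + 8 + 24 + 17 + 1 − 4 = 69, so its missing entry is 80 − 69 = 11.
Row 7: 11 + 20 − 22 − 24 + 39 + 31 = 55, so its missing entry is 80 − 55 = 25.

k = 11, a = 25, d = 20, n = 23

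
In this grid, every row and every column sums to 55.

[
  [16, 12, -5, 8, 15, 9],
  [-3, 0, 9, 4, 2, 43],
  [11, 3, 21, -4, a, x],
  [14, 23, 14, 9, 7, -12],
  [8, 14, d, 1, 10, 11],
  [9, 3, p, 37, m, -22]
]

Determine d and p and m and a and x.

d = 11, p = 5, m = 23, a = -2, x = 26

The known cells in row 5 total 44, leaving 55 − 44 = 11 for the blank.
The known cells in column 6 total 29, leaving 55 − 29 = 26 for the blank.
The known cells in row 3 total 57, leaving 55 − 57 = -2 for the blank.
The known cells in column 5 total 32, leaving 55 − 32 = 23 for the blank.
The known cells in row 6 total 50, leaving 55 − 50 = 5 for the blank.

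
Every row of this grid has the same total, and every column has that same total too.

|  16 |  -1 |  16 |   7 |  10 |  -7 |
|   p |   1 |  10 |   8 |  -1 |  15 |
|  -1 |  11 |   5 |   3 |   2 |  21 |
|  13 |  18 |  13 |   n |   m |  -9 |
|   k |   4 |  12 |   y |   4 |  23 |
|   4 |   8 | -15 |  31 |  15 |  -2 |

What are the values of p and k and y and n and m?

Rows 1 and 3 both sum to 41, so that's the common total.
Column 5: 10 − 1 + 2 + 4 + 15 = 30, so its missing entry is 41 − 30 = 11.
Row 4: 13 + 18 + 13 + 11 − 9 = 46, so its missing entry is 41 − 46 = -5.
Column 4: 7 + 8 + 3 − 5 + 31 = 44, so its missing entry is 41 − 44 = -3.
Row 5: 4 + 12 − 3 + 4 + 23 = 40, so its missing entry is 41 − 40 = 1.
Row 2: 1 + 10 + 8 − 1 + 15 = 33, so its missing entry is 41 − 33 = 8.

p = 8, k = 1, y = -3, n = -5, m = 11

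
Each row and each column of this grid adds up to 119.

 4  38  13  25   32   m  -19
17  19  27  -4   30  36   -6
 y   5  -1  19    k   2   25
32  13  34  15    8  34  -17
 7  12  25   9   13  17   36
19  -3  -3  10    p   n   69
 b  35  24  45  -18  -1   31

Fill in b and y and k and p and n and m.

Row 1 has 4 + 38 + 13 + 25 + 32 − 19 = 93; the blank must be 119 − 93 = 26.
Column 6 has 26 + 36 + 2 + 34 + 17 − 1 = 114; the blank must be 119 − 114 = 5.
Row 6 has 19 − 3 − 3 + 10 + 5 + 69 = 97; the blank must be 119 − 97 = 22.
Column 5 has 32 + 30 + 8 + 13 + 22 − 18 = 87; the blank must be 119 − 87 = 32.
Row 3 has 5 − 1 + 19 + 32 + 2 + 25 = 82; the blank must be 119 − 82 = 37.
Row 7 has 35 + 24 + 45 − 18 − 1 + 31 = 116; the blank must be 119 − 116 = 3.

b = 3, y = 37, k = 32, p = 22, n = 5, m = 26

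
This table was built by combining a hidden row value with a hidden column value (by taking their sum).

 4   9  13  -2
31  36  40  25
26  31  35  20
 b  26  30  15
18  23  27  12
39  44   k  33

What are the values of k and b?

The difference between any two rows is the same in every column — this is an addition table with the headers hidden.
Row 6 minus row 1 is 33 − (-2) = 35, so its entry in column 3 is 13 + 35 = 48.
Row 4 minus row 1 is 15 − (-2) = 17, so its entry in column 1 is 4 + 17 = 21.

k = 48, b = 21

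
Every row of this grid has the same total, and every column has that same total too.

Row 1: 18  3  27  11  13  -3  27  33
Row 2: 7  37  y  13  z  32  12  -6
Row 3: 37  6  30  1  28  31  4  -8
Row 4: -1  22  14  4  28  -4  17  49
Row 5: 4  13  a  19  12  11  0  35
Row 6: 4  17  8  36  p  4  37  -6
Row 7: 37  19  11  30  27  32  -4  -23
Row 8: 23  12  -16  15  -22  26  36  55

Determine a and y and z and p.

Rows 1 and 3 both sum to 129, so that's the common total.
Row 6: 4 + 17 + 8 + 36 + 4 + 37 − 6 = 100, so its missing entry is 129 − 100 = 29.
Column 5: 13 + 28 + 28 + 12 + 29 + 27 − 22 = 115, so its missing entry is 129 − 115 = 14.
Row 2: 7 + 37 + 13 + 14 + 32 + 12 − 6 = 109, so its missing entry is 129 − 109 = 20.
Row 5: 4 + 13 + 19 + 12 + 11 + 0 + 35 = 94, so its missing entry is 129 − 94 = 35.

a = 35, y = 20, z = 14, p = 29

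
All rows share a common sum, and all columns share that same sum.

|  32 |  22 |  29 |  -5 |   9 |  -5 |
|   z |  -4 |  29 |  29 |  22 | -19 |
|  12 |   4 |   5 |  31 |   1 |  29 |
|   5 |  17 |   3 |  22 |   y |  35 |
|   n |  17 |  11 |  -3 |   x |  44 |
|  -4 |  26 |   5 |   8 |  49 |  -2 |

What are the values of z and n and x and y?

z = 25, n = 12, x = 1, y = 0

Rows 1 and 3 both sum to 82, so that's the common total.
Row 2 has -4 + 29 + 29 + 22 − 19 = 57; the blank must be 82 − 57 = 25.
Column 1 has 32 + 25 + 12 + 5 − 4 = 70; the blank must be 82 − 70 = 12.
Row 4 has 5 + 17 + 3 + 22 + 35 = 82; the blank must be 82 − 82 = 0.
Row 5 has 12 + 17 + 11 − 3 + 44 = 81; the blank must be 82 − 81 = 1.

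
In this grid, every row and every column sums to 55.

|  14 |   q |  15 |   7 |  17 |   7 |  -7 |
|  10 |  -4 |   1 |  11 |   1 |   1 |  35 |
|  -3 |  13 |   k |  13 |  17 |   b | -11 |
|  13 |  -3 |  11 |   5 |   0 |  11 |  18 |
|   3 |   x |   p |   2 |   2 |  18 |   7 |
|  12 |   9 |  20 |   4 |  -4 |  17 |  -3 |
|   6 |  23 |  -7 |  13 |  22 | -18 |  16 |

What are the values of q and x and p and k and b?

The known cells in row 1 total 53, leaving 55 − 53 = 2 for the blank.
The known cells in column 6 total 36, leaving 55 − 36 = 19 for the blank.
The known cells in row 3 total 48, leaving 55 − 48 = 7 for the blank.
The known cells in column 3 total 47, leaving 55 − 47 = 8 for the blank.
The known cells in row 5 total 40, leaving 55 − 40 = 15 for the blank.

q = 2, x = 15, p = 8, k = 7, b = 19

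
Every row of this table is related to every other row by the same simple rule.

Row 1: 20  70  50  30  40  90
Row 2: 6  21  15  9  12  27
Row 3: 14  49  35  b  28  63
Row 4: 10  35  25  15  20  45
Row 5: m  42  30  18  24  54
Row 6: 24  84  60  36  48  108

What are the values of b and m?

Each row is a constant multiple of every other row — this is a multiplication table with the headers hidden.
Row 3 is 63/90 = 7/10 times row 1, so its entry in column 4 is 30 × 7/10 = 21.
Row 5 is 54/90 = 3/5 times row 1, so its entry in column 1 is 20 × 3/5 = 12.

b = 21, m = 12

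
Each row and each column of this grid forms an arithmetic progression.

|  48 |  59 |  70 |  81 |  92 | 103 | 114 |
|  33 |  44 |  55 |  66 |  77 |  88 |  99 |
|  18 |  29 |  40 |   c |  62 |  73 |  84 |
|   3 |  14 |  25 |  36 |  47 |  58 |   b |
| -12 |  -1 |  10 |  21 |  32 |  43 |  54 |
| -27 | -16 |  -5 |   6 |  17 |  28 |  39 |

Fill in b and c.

Along each row the entries change by 11 per step; down each column they change by -15.
Row 4: from 3 at column 1, stepping by 11 to column 7 gives 69.
Row 3: from 18 at column 1, stepping by 11 to column 4 gives 51.

b = 69, c = 51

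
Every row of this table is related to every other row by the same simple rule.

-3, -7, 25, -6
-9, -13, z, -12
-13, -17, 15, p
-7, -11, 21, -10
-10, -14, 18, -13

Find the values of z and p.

z = 19, p = -16

The difference between any two rows is the same in every column — this is an addition table with the headers hidden.
Row 2 minus row 1 is -9 − (-3) = -6, so its entry in column 3 is 25 + (-6) = 19.
Row 3 minus row 1 is -13 − (-3) = -10, so its entry in column 4 is -6 + (-10) = -16.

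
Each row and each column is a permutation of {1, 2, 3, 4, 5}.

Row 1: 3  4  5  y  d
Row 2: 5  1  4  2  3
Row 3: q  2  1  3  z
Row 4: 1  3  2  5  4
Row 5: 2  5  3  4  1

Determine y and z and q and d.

For row 3, column 1: column 1 already has {1, 2, 3, 5}; that leaves 4.
Cell (3,5): row 3 already has {1, 2, 3, 4} → 5.
At (row 1, col 4): column 4 already has {2, 3, 4, 5}, so the value is 1.
For row 1, column 5: row 1 already has {1, 3, 4, 5}; that leaves 2.

y = 1, z = 5, q = 4, d = 2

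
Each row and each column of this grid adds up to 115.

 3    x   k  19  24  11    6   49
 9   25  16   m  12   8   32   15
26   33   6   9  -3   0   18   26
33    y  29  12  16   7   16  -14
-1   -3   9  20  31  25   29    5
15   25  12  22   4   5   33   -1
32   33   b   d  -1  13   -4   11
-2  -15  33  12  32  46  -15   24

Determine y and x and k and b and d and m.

Row 4 has 33 + 29 + 12 + 16 + 7 + 16 − 14 = 99; the blank must be 115 − 99 = 16.
Column 2 has 25 + 33 + 16 − 3 + 25 + 33 − 15 = 114; the blank must be 115 − 114 = 1.
Row 1 has 3 + 1 + 19 + 24 + 11 + 6 + 49 = 113; the blank must be 115 − 113 = 2.
Column 3 has 2 + 16 + 6 + 29 + 9 + 12 + 33 = 107; the blank must be 115 − 107 = 8.
Row 7 has 32 + 33 + 8 − 1 + 13 − 4 + 11 = 92; the blank must be 115 − 92 = 23.
Row 2 has 9 + 25 + 16 + 12 + 8 + 32 + 15 = 117; the blank must be 115 − 117 = -2.

y = 16, x = 1, k = 2, b = 8, d = 23, m = -2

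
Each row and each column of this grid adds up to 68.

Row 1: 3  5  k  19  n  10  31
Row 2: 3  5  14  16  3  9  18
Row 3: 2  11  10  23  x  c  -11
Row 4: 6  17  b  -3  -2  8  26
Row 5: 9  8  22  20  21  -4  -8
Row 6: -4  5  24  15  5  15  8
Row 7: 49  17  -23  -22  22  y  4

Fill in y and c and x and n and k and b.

y = 21, c = 9, x = 24, n = -5, k = 5, b = 16

Row 7 has 49 + 17 − 23 − 22 + 22 + 4 = 47; the blank must be 68 − 47 = 21.
Row 4 has 6 + 17 − 3 − 2 + 8 + 26 = 52; the blank must be 68 − 52 = 16.
Column 3 has 14 + 10 + 16 + 22 + 24 − 23 = 63; the blank must be 68 − 63 = 5.
Row 1 has 3 + 5 + 5 + 19 + 10 + 31 = 73; the blank must be 68 − 73 = -5.
Column 5 has -5 + 3 − 2 + 21 + 5 + 22 = 44; the blank must be 68 − 44 = 24.
Row 3 has 2 + 11 + 10 + 23 + 24 − 11 = 59; the blank must be 68 − 59 = 9.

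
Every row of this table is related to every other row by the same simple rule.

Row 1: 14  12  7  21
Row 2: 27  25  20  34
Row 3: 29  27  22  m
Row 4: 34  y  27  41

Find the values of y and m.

y = 32, m = 36

The difference between any two rows is the same in every column — this is an addition table with the headers hidden.
Row 4 minus row 1 is 27 − 7 = 20, so its entry in column 2 is 12 + 20 = 32.
Row 3 minus row 1 is 22 − 7 = 15, so its entry in column 4 is 21 + 15 = 36.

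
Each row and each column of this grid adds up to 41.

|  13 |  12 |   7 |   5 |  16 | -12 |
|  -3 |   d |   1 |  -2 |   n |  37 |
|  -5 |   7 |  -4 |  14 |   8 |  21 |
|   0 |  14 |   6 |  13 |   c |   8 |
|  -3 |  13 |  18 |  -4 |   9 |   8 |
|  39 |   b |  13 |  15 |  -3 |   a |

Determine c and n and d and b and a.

Column 6: -12 + 37 + 21 + 8 + 8 = 62, so its missing entry is 41 − 62 = -21.
Row 4: 0 + 14 + 6 + 13 + 8 = 41, so its missing entry is 41 − 41 = 0.
Row 6: 39 + 13 + 15 − 3 − 21 = 43, so its missing entry is 41 − 43 = -2.
Column 2: 12 + 7 + 14 + 13 − 2 = 44, so its missing entry is 41 − 44 = -3.
Row 2: -3 − 3 + 1 − 2 + 37 = 30, so its missing entry is 41 − 30 = 11.

c = 0, n = 11, d = -3, b = -2, a = -21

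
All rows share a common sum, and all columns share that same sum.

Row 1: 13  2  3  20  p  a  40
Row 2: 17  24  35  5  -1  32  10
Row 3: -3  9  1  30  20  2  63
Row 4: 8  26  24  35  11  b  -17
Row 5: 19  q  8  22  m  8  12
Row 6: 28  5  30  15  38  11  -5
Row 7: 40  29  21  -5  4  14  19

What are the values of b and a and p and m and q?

Rows 2 and 3 both sum to 122, so that's the common total.
Column 2: 2 + 24 + 9 + 26 + 5 + 29 = 95, so its missing entry is 122 − 95 = 27.
Row 5: 19 + 27 + 8 + 22 + 8 + 12 = 96, so its missing entry is 122 − 96 = 26.
Column 5: -1 + 20 + 11 + 26 + 38 + 4 = 98, so its missing entry is 122 − 98 = 24.
Row 1: 13 + 2 + 3 + 20 + 24 + 40 = 102, so its missing entry is 122 − 102 = 20.
Row 4: 8 + 26 + 24 + 35 + 11 − 17 = 87, so its missing entry is 122 − 87 = 35.

b = 35, a = 20, p = 24, m = 26, q = 27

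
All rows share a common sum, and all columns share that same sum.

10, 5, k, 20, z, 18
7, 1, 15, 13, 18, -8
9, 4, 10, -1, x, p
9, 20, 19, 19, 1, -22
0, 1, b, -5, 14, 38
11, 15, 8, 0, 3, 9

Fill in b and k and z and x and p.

b = -2, k = -4, z = -3, x = 13, p = 11

Rows 2 and 4 both sum to 46, so that's the common total.
Row 5 has 0 + 1 − 5 + 14 + 38 = 48; the blank must be 46 − 48 = -2.
Column 3 has 15 + 10 + 19 − 2 + 8 = 50; the blank must be 46 − 50 = -4.
Row 1 has 10 + 5 − 4 + 20 + 18 = 49; the blank must be 46 − 49 = -3.
Column 5 has -3 + 18 + 1 + 14 + 3 = 33; the blank must be 46 − 33 = 13.
Row 3 has 9 + 4 + 10 − 1 + 13 = 35; the blank must be 46 − 35 = 11.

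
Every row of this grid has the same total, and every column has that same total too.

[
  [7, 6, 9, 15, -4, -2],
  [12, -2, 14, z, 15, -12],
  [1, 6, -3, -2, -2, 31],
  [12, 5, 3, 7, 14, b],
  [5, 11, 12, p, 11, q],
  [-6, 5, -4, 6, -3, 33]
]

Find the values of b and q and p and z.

b = -10, q = -9, p = 1, z = 4

Rows 1 and 3 both sum to 31, so that's the common total.
The known cells in row 2 total 27, leaving 31 − 27 = 4 for the blank.
The known cells in row 4 total 41, leaving 31 − 41 = -10 for the blank.
The known cells in column 6 total 40, leaving 31 − 40 = -9 for the blank.
The known cells in row 5 total 30, leaving 31 − 30 = 1 for the blank.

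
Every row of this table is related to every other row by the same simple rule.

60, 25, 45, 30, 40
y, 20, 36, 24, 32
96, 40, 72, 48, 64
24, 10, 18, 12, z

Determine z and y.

Each row is a constant multiple of every other row — this is a multiplication table with the headers hidden.
Row 4 is 18/45 = 2/5 times row 1, so its entry in column 5 is 40 × 2/5 = 16.
Row 2 is 36/45 = 4/5 times row 1, so its entry in column 1 is 60 × 4/5 = 48.

z = 16, y = 48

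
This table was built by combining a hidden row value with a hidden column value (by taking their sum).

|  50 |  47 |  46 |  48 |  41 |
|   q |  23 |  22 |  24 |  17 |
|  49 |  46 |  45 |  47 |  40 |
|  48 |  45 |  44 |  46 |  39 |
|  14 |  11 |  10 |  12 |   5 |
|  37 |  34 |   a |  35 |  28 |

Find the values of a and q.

The difference between any two rows is the same in every column — this is an addition table with the headers hidden.
Row 6 minus row 1 is 28 − 41 = -13, so its entry in column 3 is 46 + (-13) = 33.
Row 2 minus row 1 is 17 − 41 = -24, so its entry in column 1 is 50 + (-24) = 26.

a = 33, q = 26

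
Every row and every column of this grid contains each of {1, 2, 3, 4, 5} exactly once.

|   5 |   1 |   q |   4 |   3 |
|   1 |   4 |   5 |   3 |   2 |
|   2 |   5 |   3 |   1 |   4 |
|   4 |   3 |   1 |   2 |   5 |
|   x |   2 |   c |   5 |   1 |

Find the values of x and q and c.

For row 1, column 3: row 1 already has {1, 3, 4, 5}; that leaves 2.
At (row 5, col 1): column 1 already has {1, 2, 4, 5}, so the value is 3.
At (row 5, col 3): row 5 already has {1, 2, 3, 5}, so the value is 4.

x = 3, q = 2, c = 4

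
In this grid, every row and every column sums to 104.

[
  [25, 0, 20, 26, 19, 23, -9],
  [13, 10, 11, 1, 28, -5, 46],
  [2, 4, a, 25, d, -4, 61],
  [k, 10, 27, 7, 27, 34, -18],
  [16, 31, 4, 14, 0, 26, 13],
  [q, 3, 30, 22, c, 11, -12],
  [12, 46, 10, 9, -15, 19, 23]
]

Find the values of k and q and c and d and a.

k = 17, q = 19, c = 31, d = 14, a = 2

Row 4 has 10 + 27 + 7 + 27 + 34 − 18 = 87; the blank must be 104 − 87 = 17.
Column 1 has 25 + 13 + 2 + 17 + 16 + 12 = 85; the blank must be 104 − 85 = 19.
Row 6 has 19 + 3 + 30 + 22 + 11 − 12 = 73; the blank must be 104 − 73 = 31.
Column 5 has 19 + 28 + 27 + 0 + 31 − 15 = 90; the blank must be 104 − 90 = 14.
Row 3 has 2 + 4 + 25 + 14 − 4 + 61 = 102; the blank must be 104 − 102 = 2.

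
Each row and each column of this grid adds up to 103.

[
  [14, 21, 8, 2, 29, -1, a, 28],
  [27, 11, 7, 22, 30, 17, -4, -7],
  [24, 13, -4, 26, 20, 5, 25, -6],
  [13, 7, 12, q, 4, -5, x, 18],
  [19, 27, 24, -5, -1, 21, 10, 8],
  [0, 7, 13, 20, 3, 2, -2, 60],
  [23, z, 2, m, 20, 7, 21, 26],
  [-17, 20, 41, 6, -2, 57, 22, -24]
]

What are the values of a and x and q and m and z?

a = 2, x = 29, q = 25, m = 7, z = -3

The known cells in column 2 total 106, leaving 103 − 106 = -3 for the blank.
The known cells in row 1 total 101, leaving 103 − 101 = 2 for the blank.
The known cells in column 7 total 74, leaving 103 − 74 = 29 for the blank.
The known cells in row 4 total 78, leaving 103 − 78 = 25 for the blank.
The known cells in row 7 total 96, leaving 103 − 96 = 7 for the blank.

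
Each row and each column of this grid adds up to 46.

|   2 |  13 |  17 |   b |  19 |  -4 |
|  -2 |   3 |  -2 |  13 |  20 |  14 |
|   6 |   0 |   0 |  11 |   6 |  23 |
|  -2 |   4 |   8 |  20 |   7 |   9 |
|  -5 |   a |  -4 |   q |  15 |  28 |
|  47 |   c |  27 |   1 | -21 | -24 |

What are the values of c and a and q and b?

c = 16, a = 10, q = 2, b = -1

The known cells in row 1 total 47, leaving 46 − 47 = -1 for the blank.
The known cells in row 6 total 30, leaving 46 − 30 = 16 for the blank.
The known cells in column 2 total 36, leaving 46 − 36 = 10 for the blank.
The known cells in row 5 total 44, leaving 46 − 44 = 2 for the blank.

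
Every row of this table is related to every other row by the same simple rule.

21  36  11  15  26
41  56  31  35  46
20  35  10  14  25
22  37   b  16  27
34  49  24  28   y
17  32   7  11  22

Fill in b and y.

b = 12, y = 39

The difference between any two rows is the same in every column — this is an addition table with the headers hidden.
Row 4 minus row 1 is 16 − 15 = 1, so its entry in column 3 is 11 + 1 = 12.
Row 5 minus row 1 is 28 − 15 = 13, so its entry in column 5 is 26 + 13 = 39.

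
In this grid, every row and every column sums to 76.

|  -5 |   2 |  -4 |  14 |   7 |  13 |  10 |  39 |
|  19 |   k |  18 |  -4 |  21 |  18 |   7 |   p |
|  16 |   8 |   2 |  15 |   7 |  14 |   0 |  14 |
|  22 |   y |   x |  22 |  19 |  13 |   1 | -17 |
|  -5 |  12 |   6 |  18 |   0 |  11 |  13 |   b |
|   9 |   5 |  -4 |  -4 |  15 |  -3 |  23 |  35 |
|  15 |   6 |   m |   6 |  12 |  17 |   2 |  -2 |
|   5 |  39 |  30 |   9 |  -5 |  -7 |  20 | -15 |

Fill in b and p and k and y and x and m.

Row 7 has 15 + 6 + 6 + 12 + 17 + 2 − 2 = 56; the blank must be 76 − 56 = 20.
Column 3 has -4 + 18 + 2 + 6 − 4 + 20 + 30 = 68; the blank must be 76 − 68 = 8.
Row 4 has 22 + 8 + 22 + 19 + 13 + 1 − 17 = 68; the blank must be 76 − 68 = 8.
Column 2 has 2 + 8 + 8 + 12 + 5 + 6 + 39 = 80; the blank must be 76 − 80 = -4.
Row 2 has 19 − 4 + 18 − 4 + 21 + 18 + 7 = 75; the blank must be 76 − 75 = 1.
Row 5 has -5 + 12 + 6 + 18 + 0 + 11 + 13 = 55; the blank must be 76 − 55 = 21.

b = 21, p = 1, k = -4, y = 8, x = 8, m = 20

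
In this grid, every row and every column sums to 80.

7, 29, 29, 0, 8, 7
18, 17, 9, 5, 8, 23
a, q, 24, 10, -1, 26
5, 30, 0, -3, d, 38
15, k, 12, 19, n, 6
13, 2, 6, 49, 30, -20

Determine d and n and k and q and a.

Row 4: 5 + 30 + 0 − 3 + 38 = 70, so its missing entry is 80 − 70 = 10.
Column 5: 8 + 8 − 1 + 10 + 30 = 55, so its missing entry is 80 − 55 = 25.
Column 1: 7 + 18 + 5 + 15 + 13 = 58, so its missing entry is 80 − 58 = 22.
Row 3: 22 + 24 + 10 − 1 + 26 = 81, so its missing entry is 80 − 81 = -1.
Row 5: 15 + 12 + 19 + 25 + 6 = 77, so its missing entry is 80 − 77 = 3.

d = 10, n = 25, k = 3, q = -1, a = 22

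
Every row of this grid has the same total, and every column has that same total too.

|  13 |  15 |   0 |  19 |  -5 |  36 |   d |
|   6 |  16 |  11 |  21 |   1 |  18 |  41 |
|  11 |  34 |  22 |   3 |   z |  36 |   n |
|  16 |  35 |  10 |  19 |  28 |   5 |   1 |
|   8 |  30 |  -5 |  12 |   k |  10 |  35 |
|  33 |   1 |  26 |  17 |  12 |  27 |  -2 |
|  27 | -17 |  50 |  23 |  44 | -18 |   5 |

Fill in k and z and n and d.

k = 24, z = 10, n = -2, d = 36

Rows 2 and 4 both sum to 114, so that's the common total.
Row 5 has 8 + 30 − 5 + 12 + 10 + 35 = 90; the blank must be 114 − 90 = 24.
Column 5 has -5 + 1 + 28 + 24 + 12 + 44 = 104; the blank must be 114 − 104 = 10.
Row 3 has 11 + 34 + 22 + 3 + 10 + 36 = 116; the blank must be 114 − 116 = -2.
Row 1 has 13 + 15 + 0 + 19 − 5 + 36 = 78; the blank must be 114 − 78 = 36.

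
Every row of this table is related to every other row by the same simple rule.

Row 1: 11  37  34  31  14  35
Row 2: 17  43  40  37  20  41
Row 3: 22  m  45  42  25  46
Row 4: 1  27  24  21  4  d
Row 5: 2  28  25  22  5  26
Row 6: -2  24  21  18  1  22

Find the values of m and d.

The difference between any two rows is the same in every column — this is an addition table with the headers hidden.
Row 3 minus row 1 is 45 − 34 = 11, so its entry in column 2 is 37 + 11 = 48.
Row 4 minus row 1 is 24 − 34 = -10, so its entry in column 6 is 35 + (-10) = 25.

m = 48, d = 25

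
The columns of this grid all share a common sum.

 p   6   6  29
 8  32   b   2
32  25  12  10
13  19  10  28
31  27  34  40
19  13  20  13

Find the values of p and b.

p = 19, b = 40

Column 2 sums to 122 and so does column 4; that's the common total.
In column 1 the known cells total 103, leaving 122 − 103 = 19.
In column 3 the known cells total 82, leaving 122 − 82 = 40.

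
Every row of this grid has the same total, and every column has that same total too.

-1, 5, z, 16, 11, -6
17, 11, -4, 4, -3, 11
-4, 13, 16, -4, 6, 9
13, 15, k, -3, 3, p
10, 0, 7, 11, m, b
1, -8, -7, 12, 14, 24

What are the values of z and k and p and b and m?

z = 11, k = 13, p = -5, b = 3, m = 5

Rows 2 and 3 both sum to 36, so that's the common total.
Column 5 has 11 − 3 + 6 + 3 + 14 = 31; the blank must be 36 − 31 = 5.
Row 5 has 10 + 0 + 7 + 11 + 5 = 33; the blank must be 36 − 33 = 3.
Row 1 has -1 + 5 + 16 + 11 − 6 = 25; the blank must be 36 − 25 = 11.
Column 3 has 11 − 4 + 16 + 7 − 7 = 23; the blank must be 36 − 23 = 13.
Row 4 has 13 + 15 + 13 − 3 + 3 = 41; the blank must be 36 − 41 = -5.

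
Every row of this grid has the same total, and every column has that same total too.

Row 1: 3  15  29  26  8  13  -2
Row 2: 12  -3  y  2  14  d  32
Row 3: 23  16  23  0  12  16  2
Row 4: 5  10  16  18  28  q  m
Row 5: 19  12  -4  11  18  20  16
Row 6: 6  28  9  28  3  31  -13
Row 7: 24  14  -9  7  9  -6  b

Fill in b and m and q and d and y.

Rows 1 and 3 both sum to 92, so that's the common total.
The known cells in column 3 total 64, leaving 92 − 64 = 28 for the blank.
The known cells in row 2 total 85, leaving 92 − 85 = 7 for the blank.
The known cells in row 7 total 39, leaving 92 − 39 = 53 for the blank.
The known cells in column 7 total 88, leaving 92 − 88 = 4 for the blank.
The known cells in row 4 total 81, leaving 92 − 81 = 11 for the blank.

b = 53, m = 4, q = 11, d = 7, y = 28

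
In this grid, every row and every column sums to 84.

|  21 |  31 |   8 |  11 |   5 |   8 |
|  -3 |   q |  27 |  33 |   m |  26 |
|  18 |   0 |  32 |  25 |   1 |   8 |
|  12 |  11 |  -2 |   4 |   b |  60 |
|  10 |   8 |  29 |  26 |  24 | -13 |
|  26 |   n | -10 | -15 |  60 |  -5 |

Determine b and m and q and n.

b = -1, m = -5, q = 6, n = 28

The known cells in row 6 total 56, leaving 84 − 56 = 28 for the blank.
The known cells in column 2 total 78, leaving 84 − 78 = 6 for the blank.
The known cells in row 4 total 85, leaving 84 − 85 = -1 for the blank.
The known cells in row 2 total 89, leaving 84 − 89 = -5 for the blank.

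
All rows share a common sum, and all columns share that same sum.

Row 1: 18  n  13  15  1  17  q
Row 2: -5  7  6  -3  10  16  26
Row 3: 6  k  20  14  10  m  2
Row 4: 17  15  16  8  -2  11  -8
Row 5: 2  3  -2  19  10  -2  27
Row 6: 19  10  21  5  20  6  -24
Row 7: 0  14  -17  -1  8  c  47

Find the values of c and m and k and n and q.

c = 6, m = 3, k = 2, n = 6, q = -13

Rows 2 and 4 both sum to 57, so that's the common total.
The known cells in row 7 total 51, leaving 57 − 51 = 6 for the blank.
The known cells in column 7 total 70, leaving 57 − 70 = -13 for the blank.
The known cells in row 1 total 51, leaving 57 − 51 = 6 for the blank.
The known cells in column 2 total 55, leaving 57 − 55 = 2 for the blank.
The known cells in row 3 total 54, leaving 57 − 54 = 3 for the blank.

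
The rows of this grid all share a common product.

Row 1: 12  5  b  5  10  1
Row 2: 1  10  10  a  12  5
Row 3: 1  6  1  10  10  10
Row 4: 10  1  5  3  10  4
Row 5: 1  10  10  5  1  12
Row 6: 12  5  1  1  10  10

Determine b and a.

Rows 3 and 5 each multiply to 6000, so every row has product 6000.
Row 1: 12×5×5×10×1 = 3000, so the missing entry is 6000 ÷ 3000 = 2.
Row 2: 1×10×10×12×5 = 6000, so the missing entry is 6000 ÷ 6000 = 1.

b = 2, a = 1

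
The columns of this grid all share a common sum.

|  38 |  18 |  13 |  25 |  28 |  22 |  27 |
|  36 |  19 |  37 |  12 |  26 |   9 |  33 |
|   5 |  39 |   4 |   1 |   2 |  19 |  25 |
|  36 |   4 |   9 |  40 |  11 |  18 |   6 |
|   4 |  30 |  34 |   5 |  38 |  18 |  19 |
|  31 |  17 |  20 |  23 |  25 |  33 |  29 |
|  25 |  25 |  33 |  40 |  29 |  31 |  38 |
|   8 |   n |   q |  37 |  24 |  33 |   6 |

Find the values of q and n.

q = 33, n = 31

Column 1 sums to 183 and so does column 7; that's the common total.
In column 3 the known cells total 150, leaving 183 − 150 = 33.
In column 2 the known cells total 152, leaving 183 − 152 = 31.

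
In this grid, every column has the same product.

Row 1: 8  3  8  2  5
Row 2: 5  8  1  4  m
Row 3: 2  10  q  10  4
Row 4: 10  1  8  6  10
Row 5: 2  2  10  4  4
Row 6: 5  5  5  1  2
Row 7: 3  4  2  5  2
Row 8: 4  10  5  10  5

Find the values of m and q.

Columns 2 and 4 each multiply to 96000, so every column has product 96000.
Column 5: 5×4×10×4×2×2×5 = 16000, so the missing entry is 96000 ÷ 16000 = 6.
Column 3: 8×1×8×10×5×2×5 = 32000, so the missing entry is 96000 ÷ 32000 = 3.

m = 6, q = 3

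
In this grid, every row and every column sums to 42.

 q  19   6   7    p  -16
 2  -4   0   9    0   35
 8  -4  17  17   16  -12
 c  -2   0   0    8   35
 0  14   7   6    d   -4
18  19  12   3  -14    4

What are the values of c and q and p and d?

Row 5 has 0 + 14 + 7 + 6 − 4 = 23; the blank must be 42 − 23 = 19.
Column 5 has 0 + 16 + 8 + 19 − 14 = 29; the blank must be 42 − 29 = 13.
Row 1 has 19 + 6 + 7 + 13 − 16 = 29; the blank must be 42 − 29 = 13.
Row 4 has -2 + 0 + 0 + 8 + 35 = 41; the blank must be 42 − 41 = 1.

c = 1, q = 13, p = 13, d = 19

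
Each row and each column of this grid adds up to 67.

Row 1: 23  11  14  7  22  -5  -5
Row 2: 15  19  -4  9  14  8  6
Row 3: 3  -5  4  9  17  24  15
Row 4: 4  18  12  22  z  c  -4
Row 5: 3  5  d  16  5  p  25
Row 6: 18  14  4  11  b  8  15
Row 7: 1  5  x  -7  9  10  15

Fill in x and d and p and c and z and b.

x = 34, d = 3, p = 10, c = 12, z = 3, b = -3

Row 7: 1 + 5 − 7 + 9 + 10 + 15 = 33, so its missing entry is 67 − 33 = 34.
Row 6: 18 + 14 + 4 + 11 + 8 + 15 = 70, so its missing entry is 67 − 70 = -3.
Column 5: 22 + 14 + 17 + 5 − 3 + 9 = 64, so its missing entry is 67 − 64 = 3.
Column 3: 14 − 4 + 4 + 12 + 4 + 34 = 64, so its missing entry is 67 − 64 = 3.
Row 5: 3 + 5 + 3 + 16 + 5 + 25 = 57, so its missing entry is 67 − 57 = 10.
Row 4: 4 + 18 + 12 + 22 + 3 − 4 = 55, so its missing entry is 67 − 55 = 12.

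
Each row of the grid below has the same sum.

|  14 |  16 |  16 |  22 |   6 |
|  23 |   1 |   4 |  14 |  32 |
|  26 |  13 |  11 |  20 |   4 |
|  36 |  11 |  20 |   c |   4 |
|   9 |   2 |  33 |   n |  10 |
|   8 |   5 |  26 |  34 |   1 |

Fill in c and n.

Row 3 sums to 74 and so does row 6; that's the common total.
In row 4 the known cells total 71, leaving 74 − 71 = 3.
In row 5 the known cells total 54, leaving 74 − 54 = 20.

c = 3, n = 20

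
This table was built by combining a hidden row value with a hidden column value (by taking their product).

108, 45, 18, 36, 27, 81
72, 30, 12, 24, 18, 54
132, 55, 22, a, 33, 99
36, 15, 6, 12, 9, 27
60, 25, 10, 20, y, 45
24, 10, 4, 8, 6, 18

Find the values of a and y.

a = 44, y = 15

Each row is a constant multiple of every other row — this is a multiplication table with the headers hidden.
Row 3 is 22/18 = 11/9 times row 1, so its entry in column 4 is 36 × 11/9 = 44.
Row 5 is 10/18 = 5/9 times row 1, so its entry in column 5 is 27 × 5/9 = 15.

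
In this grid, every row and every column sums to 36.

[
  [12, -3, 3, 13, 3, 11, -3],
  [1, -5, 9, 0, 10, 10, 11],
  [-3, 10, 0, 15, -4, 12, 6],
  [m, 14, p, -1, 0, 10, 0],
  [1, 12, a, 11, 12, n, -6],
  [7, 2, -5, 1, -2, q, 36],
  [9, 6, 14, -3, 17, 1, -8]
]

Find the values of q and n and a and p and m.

q = -3, n = -5, a = 11, p = 4, m = 9

Row 6 has 7 + 2 − 5 + 1 − 2 + 36 = 39; the blank must be 36 − 39 = -3.
Column 1 has 12 + 1 − 3 + 1 + 7 + 9 = 27; the blank must be 36 − 27 = 9.
Column 6 has 11 + 10 + 12 + 10 − 3 + 1 = 41; the blank must be 36 − 41 = -5.
Row 5 has 1 + 12 + 11 + 12 − 5 − 6 = 25; the blank must be 36 − 25 = 11.
Row 4 has 9 + 14 − 1 + 0 + 10 + 0 = 32; the blank must be 36 − 32 = 4.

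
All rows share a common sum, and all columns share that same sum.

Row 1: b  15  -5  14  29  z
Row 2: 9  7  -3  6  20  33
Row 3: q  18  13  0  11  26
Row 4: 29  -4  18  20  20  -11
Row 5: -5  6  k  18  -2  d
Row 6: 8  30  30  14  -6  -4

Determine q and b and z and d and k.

q = 4, b = 27, z = -8, d = 36, k = 19

Rows 2 and 4 both sum to 72, so that's the common total.
Row 3 has 18 + 13 + 0 + 11 + 26 = 68; the blank must be 72 − 68 = 4.
Column 1 has 9 + 4 + 29 − 5 + 8 = 45; the blank must be 72 − 45 = 27.
Column 3 has -5 − 3 + 13 + 18 + 30 = 53; the blank must be 72 − 53 = 19.
Row 5 has -5 + 6 + 19 + 18 − 2 = 36; the blank must be 72 − 36 = 36.
Row 1 has 27 + 15 − 5 + 14 + 29 = 80; the blank must be 72 − 80 = -8.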